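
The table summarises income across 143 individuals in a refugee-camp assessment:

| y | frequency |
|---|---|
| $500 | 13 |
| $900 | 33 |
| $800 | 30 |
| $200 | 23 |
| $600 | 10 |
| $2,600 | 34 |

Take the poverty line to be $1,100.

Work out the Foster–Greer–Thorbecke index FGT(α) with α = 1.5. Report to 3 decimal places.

0.225

Below the line: 23×$200, 13×$500, 10×$600, 30×$800, 33×$900 (q = 109 of N = 143).
Normalized shortfalls: (1100−200)/1100 = 0.8182 (×23); (1100−500)/1100 = 0.5455 (×13); (1100−600)/1100 = 0.4545 (×10); (1100−800)/1100 = 0.2727 (×30); (1100−900)/1100 = 0.1818 (×33).
Raised to α = 1.5: 0.74007 (×23); 0.40284 (×13); 0.30645 (×10); 0.14243 (×30); 0.07753 (×33).
Sum = 32.154438; FGT(1.5) = 32.154438 / 143 = 0.225.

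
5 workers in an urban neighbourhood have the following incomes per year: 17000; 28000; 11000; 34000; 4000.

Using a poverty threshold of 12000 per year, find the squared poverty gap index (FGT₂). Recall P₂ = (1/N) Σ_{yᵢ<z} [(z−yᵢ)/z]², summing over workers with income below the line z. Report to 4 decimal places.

0.0903

Incomes under z: 4000, 11000 (q = 2 of N = 5).
Normalized shortfalls: (12000−4000)/12000 = 0.6667; (12000−11000)/12000 = 0.0833.
Squared: 0.4444; 0.0069.
Sum = 0.451389; P₂ = 0.451389 / 5 = 0.0903.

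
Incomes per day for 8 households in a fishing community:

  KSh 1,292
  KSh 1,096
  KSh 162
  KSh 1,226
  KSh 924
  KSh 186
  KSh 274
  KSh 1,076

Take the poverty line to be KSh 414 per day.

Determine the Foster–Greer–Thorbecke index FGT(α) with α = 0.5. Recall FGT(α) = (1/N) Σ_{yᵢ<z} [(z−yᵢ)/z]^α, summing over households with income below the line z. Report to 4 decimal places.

Incomes under z: KSh 162, KSh 186, KSh 274 (q = 3 of N = 8).
Shortfall ratios: (414−162)/414 = 0.6087; (414−186)/414 = 0.5507; (414−274)/414 = 0.3382.
Raised to α = 0.5: 0.78019; 0.74211; 0.58152.
Sum = 2.103817; FGT(0.5) = 2.103817 / 8 = 0.2630.

0.2630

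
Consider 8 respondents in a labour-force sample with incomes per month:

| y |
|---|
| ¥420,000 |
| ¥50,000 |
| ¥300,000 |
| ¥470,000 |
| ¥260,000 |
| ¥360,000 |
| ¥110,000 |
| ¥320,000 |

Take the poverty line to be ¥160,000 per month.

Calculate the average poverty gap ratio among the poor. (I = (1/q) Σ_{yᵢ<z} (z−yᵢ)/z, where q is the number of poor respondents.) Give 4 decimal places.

0.5000

Below the line: ¥50,000, ¥110,000 (q = 2 of N = 8).
Shortfall ratios (z−y)/z: 0.6875, 0.3125; sum = 1.000000.
The income-gap ratio divides by q (the poor only): 1.000000 / 2 = 0.5000.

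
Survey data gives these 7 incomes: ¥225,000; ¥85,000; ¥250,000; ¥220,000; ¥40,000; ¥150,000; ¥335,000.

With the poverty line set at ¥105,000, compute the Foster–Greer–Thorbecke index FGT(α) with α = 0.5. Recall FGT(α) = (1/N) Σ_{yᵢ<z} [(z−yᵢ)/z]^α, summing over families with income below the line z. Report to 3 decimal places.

Incomes under z: ¥40,000, ¥85,000 (q = 2 of N = 7).
Gap ratios (z−y)/z: (105000−40000)/105000 = 0.6190; (105000−85000)/105000 = 0.1905.
Raised to α = 0.5: 0.78680; 0.43644.
Sum = 1.223232; FGT(0.5) = 1.223232 / 7 = 0.175.

0.175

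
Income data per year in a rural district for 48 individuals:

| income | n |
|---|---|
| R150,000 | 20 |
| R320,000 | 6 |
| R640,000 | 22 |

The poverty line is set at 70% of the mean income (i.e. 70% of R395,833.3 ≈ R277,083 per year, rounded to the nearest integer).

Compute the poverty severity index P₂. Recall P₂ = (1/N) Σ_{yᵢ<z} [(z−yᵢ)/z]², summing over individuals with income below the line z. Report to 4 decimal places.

Below z: 20×R150,000 (q = 20 of N = 48).
Gap ratios (z−y)/z: (277083−150000)/277083 = 0.4586 (×20).
Squared: 0.2104 (×20).
Sum = 4.207122; P₂ = 4.207122 / 48 = 0.0876.

0.0876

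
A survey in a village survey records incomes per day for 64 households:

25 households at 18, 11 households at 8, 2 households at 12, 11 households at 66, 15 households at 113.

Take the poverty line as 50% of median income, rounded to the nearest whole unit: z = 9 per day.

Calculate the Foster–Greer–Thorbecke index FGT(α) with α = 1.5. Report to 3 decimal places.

Incomes under z: 11×8 (q = 11 of N = 64).
Normalized shortfalls: (9−8)/9 = 0.1111 (×11).
Raised to α = 1.5: 0.03704 (×11).
Sum = 0.407407; FGT(1.5) = 0.407407 / 64 = 0.006.

0.006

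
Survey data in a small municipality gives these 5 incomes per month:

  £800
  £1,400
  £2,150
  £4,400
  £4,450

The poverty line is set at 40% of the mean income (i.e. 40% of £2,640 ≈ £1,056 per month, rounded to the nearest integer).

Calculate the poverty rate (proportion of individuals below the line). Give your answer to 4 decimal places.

1 of the 5 individuals have income below £1,056.
H = 1/5 = 0.2000.

0.2000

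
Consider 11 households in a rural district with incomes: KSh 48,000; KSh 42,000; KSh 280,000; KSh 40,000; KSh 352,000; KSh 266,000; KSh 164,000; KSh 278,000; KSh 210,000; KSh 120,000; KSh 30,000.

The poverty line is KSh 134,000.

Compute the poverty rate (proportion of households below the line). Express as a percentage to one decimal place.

5 of the 11 households have income below KSh 134,000.
H = 5/11 = 45.5%.

45.5%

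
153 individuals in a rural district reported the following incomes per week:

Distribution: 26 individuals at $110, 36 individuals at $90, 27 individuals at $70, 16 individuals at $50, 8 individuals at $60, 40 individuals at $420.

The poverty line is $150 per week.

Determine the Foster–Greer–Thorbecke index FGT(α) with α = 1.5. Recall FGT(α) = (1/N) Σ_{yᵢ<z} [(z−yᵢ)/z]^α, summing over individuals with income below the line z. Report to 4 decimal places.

Below the line: 16×$50, 8×$60, 27×$70, 36×$90, 26×$110 (q = 113 of N = 153).
Relative gaps: (150−50)/150 = 0.6667 (×16); (150−60)/150 = 0.6000 (×8); (150−70)/150 = 0.5333 (×27); (150−90)/150 = 0.4000 (×36); (150−110)/150 = 0.2667 (×26).
Raised to α = 1.5: 0.54433 (×16); 0.46476 (×8); 0.38949 (×27); 0.25298 (×36); 0.13771 (×26).
Sum = 35.631352; FGT(1.5) = 35.631352 / 153 = 0.2329.

0.2329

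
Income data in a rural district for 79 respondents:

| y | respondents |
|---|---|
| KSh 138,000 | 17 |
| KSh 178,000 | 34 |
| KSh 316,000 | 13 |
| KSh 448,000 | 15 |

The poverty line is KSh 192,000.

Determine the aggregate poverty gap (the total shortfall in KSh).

Below the line: 17×KSh 138,000, 34×KSh 178,000 (q = 51 of N = 79).
Individual gaps: 17×(192000−138000) = 918000; 34×(192000−178000) = 476000.
Aggregate gap = KSh 1,394,000.

KSh 1,394,000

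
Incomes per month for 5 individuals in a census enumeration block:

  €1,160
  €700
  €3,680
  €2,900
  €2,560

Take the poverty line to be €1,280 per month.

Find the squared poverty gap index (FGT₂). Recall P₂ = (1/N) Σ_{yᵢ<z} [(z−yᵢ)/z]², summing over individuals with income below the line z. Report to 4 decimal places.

Poor units: €700, €1,160 (q = 2 of N = 5).
Normalized shortfalls: (1280−700)/1280 = 0.4531; (1280−1160)/1280 = 0.0938.
Squared: 0.2053; 0.0088.
Sum = 0.214111; P₂ = 0.214111 / 5 = 0.0428.

0.0428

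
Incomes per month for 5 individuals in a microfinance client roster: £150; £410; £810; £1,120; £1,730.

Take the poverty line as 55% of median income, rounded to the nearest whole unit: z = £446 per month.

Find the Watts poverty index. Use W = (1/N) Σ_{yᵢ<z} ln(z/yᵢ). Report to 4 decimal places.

0.2348

Below z: £150, £410 (q = 2 of N = 5).
Log gaps: ln(446/150) = 1.0897; ln(446/410) = 0.0842.
W = 1.173845 / 5 = 0.2348.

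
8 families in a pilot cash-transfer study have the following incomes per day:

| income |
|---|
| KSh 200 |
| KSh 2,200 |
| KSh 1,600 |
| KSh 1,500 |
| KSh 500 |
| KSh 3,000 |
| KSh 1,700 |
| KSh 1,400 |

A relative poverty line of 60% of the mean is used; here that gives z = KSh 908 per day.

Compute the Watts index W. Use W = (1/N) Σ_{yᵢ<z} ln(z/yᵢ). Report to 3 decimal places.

0.264

Below z: KSh 200, KSh 500 (q = 2 of N = 8).
Log shortfalls: ln(908/200) = 1.5129; ln(908/500) = 0.5966.
W = 2.109563 / 8 = 0.264.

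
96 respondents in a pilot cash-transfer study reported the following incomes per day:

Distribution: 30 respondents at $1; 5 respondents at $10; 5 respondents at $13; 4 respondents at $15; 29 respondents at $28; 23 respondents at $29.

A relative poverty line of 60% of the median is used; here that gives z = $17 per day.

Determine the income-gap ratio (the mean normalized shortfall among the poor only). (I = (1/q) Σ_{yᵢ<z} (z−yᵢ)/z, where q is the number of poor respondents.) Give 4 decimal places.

Incomes under z: 30×$1, 5×$10, 5×$13, 4×$15 (q = 44 of N = 96).
Shortfall ratios (z−y)/z: 0.9412 (×30), 0.4118 (×5), 0.2353 (×5), 0.1176 (×4); sum = 31.941176.
The income-gap ratio divides by q (the poor only): 31.941176 / 44 = 0.7259.

0.7259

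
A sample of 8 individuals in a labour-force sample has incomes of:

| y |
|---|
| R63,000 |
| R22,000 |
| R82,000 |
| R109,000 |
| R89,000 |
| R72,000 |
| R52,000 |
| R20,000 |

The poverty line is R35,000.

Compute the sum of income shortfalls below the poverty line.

R28,000

Below z: R20,000, R22,000 (q = 2 of N = 8).
Individual gaps: 35000−20000 = 15000; 35000−22000 = 13000.
Aggregate gap = R28,000.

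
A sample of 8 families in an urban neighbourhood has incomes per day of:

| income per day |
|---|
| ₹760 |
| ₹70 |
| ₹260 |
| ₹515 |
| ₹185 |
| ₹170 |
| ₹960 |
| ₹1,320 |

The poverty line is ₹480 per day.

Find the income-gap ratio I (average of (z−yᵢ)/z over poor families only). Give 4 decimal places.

Below z: ₹70, ₹170, ₹185, ₹260 (q = 4 of N = 8).
Relative gaps: 0.8542, 0.6458, 0.6146, 0.4583; sum = 2.572917.
I averages over the q = 4 poor units only: 2.572917 / 4 = 0.6432.

0.6432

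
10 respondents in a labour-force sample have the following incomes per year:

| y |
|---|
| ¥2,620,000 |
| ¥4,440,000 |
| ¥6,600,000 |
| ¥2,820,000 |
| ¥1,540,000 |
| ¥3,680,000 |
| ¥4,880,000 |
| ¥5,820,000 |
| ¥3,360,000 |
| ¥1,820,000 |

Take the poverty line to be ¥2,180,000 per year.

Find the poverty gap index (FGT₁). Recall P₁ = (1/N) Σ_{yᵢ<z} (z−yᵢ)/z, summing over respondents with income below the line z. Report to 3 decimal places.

0.046

Below z: ¥1,540,000, ¥1,820,000 (q = 2 of N = 10).
Gap ratios (z−y)/z: (2180000−1540000)/2180000 = 0.2936; (2180000−1820000)/2180000 = 0.1651.
Sum of shortfalls = 0.458716; P₁ averages over all N: 0.458716 / 10 = 0.046.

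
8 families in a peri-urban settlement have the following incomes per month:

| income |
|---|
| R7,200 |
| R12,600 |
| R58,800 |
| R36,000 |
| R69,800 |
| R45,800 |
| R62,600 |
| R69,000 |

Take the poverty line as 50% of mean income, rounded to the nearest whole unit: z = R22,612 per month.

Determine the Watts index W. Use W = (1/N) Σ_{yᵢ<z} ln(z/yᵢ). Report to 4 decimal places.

0.2161

Below the line: R7,200, R12,600 (q = 2 of N = 8).
ln(z/y) terms: ln(22612/7200) = 1.1444; ln(22612/12600) = 0.5848.
W = 1.729184 / 8 = 0.2161.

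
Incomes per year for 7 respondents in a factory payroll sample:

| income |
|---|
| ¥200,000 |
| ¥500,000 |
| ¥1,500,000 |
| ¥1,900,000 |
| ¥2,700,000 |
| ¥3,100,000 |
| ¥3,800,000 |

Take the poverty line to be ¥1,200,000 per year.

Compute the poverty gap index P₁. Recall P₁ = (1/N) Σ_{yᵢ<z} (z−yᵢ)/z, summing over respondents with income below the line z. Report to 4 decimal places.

Incomes under z: ¥200,000, ¥500,000 (q = 2 of N = 7).
Shortfall ratios: (1200000−200000)/1200000 = 0.8333; (1200000−500000)/1200000 = 0.5833.
Sum of shortfalls = 1.416667; P₁ averages over all N: 1.416667 / 7 = 0.2024.

0.2024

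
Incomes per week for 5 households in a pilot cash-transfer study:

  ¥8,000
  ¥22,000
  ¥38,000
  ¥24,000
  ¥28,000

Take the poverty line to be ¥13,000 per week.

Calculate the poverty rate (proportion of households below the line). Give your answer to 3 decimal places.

0.200

1 of the 5 households have income below ¥13,000.
H = 1/5 = 0.200.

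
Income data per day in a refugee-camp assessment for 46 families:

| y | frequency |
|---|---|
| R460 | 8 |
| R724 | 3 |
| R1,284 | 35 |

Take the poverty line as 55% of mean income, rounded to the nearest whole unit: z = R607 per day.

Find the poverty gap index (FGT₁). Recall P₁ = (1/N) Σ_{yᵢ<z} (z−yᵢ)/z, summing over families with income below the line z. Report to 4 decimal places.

0.0421

Incomes under z: 8×R460 (q = 8 of N = 46).
Normalized shortfalls: (607−460)/607 = 0.2422 (×8).
Σ = 1.937397. Dividing by the full population N = 46 gives P₁ = 0.0421.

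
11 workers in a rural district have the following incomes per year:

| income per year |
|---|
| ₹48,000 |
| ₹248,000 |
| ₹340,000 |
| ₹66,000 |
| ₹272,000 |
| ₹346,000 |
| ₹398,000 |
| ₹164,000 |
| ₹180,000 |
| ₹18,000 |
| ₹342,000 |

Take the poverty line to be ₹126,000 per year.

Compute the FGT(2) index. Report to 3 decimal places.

0.122

Below the line: ₹18,000, ₹48,000, ₹66,000 (q = 3 of N = 11).
Normalized shortfalls: (126000−18000)/126000 = 0.8571; (126000−48000)/126000 = 0.6190; (126000−66000)/126000 = 0.4762.
Squared: 0.7347; 0.3832; 0.2268.
Sum = 1.344671; P₂ = 1.344671 / 11 = 0.122.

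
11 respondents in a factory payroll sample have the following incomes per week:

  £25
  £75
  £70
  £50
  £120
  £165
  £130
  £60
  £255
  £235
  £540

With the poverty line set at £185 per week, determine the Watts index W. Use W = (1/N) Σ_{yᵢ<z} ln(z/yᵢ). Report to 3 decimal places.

0.656

Below the line: £25, £50, £60, £70, £75, £120, £130, £165 (q = 8 of N = 11).
Log gaps: ln(185/25) = 2.0015; ln(185/50) = 1.3083; ln(185/60) = 1.1260; ln(185/70) = 0.9719; ln(185/75) = 0.9029; ln(185/120) = 0.4329; ln(185/130) = 0.3528; ln(185/165) = 0.1144.
W = 7.210648 / 11 = 0.656.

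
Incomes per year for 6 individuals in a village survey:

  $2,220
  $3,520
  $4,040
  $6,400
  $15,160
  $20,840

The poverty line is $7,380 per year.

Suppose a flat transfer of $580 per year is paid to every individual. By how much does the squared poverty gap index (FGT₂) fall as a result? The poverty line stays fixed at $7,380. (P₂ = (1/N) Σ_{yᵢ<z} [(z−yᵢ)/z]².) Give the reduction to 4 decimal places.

0.0432

Before: below the line — $2,220, $3,520, $4,040, $6,400; squared poverty gap index (FGT₂) = 0.164148.
After the $580 transfer: below the line — $2,800, $4,100, $4,620, $6,980; squared poverty gap index (FGT₂) = 0.120912.
Reduction = 0.164148 − 0.120912 = 0.0432.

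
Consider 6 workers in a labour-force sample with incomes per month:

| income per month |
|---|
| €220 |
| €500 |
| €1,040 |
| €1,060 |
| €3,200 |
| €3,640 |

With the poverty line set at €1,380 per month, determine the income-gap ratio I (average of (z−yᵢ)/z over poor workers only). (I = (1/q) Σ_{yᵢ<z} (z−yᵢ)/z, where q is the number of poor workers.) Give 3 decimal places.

Poor units: €220, €500, €1,040, €1,060 (q = 4 of N = 6).
Shortfall ratios (z−y)/z: 0.8406, 0.6377, 0.2464, 0.2319; sum = 1.956522.
The income-gap ratio divides by q (the poor only): 1.956522 / 4 = 0.489.

0.489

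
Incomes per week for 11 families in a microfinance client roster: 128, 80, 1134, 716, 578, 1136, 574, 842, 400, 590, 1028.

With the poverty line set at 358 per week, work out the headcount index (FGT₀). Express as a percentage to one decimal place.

18.2%

2 of the 11 families have income below 358.
H = 2/11 = 18.2%.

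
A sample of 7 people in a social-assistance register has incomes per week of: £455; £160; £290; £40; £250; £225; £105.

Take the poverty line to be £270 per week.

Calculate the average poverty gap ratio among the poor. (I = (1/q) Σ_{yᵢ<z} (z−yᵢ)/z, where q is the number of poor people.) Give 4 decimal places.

0.4222

Poor units: £40, £105, £160, £225, £250 (q = 5 of N = 7).
Shortfall ratios (z−y)/z: 0.8519, 0.6111, 0.4074, 0.1667, 0.0741; sum = 2.111111.
I averages over the q = 5 poor units only: 2.111111 / 5 = 0.4222.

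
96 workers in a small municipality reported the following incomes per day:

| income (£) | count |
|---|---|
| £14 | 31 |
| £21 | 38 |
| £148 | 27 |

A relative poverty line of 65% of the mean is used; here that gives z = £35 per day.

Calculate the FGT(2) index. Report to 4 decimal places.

0.1796

Below the line: 31×£14, 38×£21 (q = 69 of N = 96).
Normalized shortfalls: (35−14)/35 = 0.6000 (×31); (35−21)/35 = 0.4000 (×38).
Squared: 0.3600 (×31); 0.1600 (×38).
Sum = 17.240000; P₂ = 17.240000 / 96 = 0.1796.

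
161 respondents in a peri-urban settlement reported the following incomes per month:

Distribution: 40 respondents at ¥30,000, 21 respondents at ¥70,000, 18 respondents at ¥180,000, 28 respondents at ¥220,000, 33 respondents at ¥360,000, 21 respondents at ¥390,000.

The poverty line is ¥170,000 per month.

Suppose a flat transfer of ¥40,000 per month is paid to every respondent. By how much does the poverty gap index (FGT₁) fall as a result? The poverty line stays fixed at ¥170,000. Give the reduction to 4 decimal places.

Before: below the line — 40×¥30,000, 21×¥70,000; poverty gap index (FGT₁) = 0.281330.
After the ¥40,000 transfer: below the line — 40×¥70,000, 21×¥110,000; poverty gap index (FGT₁) = 0.192181.
Reduction = 0.281330 − 0.192181 = 0.0891.

0.0891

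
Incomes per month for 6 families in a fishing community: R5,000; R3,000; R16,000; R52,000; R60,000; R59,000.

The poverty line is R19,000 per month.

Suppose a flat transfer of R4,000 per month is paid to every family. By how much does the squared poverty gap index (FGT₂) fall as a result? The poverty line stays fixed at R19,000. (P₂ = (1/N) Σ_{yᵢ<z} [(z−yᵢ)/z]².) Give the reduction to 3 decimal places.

0.100

Before: below the line — R3,000, R5,000, R16,000; squared poverty gap index (FGT₂) = 0.21283.
After the R4,000 transfer: below the line — R7,000, R9,000; squared poverty gap index (FGT₂) = 0.11265.
Reduction = 0.21283 − 0.11265 = 0.100.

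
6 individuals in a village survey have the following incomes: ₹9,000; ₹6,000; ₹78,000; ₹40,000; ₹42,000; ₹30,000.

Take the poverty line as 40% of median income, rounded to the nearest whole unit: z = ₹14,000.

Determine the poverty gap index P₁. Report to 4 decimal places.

Below z: ₹6,000, ₹9,000 (q = 2 of N = 6).
Gap ratios (z−y)/z: (14000−6000)/14000 = 0.5714; (14000−9000)/14000 = 0.3571.
Σ = 0.928571. Dividing by the full population N = 6 gives P₁ = 0.1548.

0.1548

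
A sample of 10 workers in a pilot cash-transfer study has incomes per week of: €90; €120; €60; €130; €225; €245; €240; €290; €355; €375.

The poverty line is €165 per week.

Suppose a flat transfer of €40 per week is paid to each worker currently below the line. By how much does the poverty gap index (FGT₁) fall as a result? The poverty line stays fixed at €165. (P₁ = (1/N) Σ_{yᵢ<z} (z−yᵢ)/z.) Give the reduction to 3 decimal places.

Before: below the line — €60, €90, €120, €130; poverty gap index (FGT₁) = 0.15758.
After the €40 transfer: below the line — €100, €130, €160; poverty gap index (FGT₁) = 0.06364.
Reduction = 0.15758 − 0.06364 = 0.094.

0.094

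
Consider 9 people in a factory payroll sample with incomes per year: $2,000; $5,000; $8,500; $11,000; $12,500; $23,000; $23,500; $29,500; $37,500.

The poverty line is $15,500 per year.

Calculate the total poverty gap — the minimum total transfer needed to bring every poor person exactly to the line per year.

Incomes under z: $2,000, $5,000, $8,500, $11,000, $12,500 (q = 5 of N = 9).
Individual gaps: 15500−2000 = 13500; 15500−5000 = 10500; 15500−8500 = 7000; 15500−11000 = 4500; 15500−12500 = 3000.
Aggregate gap = $38,500.

$38,500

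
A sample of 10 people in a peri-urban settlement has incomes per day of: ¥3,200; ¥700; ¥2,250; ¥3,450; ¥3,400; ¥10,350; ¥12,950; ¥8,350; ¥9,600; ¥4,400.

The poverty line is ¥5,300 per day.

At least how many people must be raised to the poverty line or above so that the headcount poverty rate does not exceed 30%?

Currently q = 6 of N = 10 are below the line (H = 0.600).
A headcount ratio of at most 30% allows at most ⌊0.30 × 10⌋ = 3 poor people.
So at least 6 − 3 = 3 must be lifted.

3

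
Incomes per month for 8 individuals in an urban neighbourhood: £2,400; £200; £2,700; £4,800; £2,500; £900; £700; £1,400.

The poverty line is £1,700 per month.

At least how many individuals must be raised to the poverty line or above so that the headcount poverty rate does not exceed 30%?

2

4 of the 8 individuals are poor, so H = 4/8 = 0.500.
A headcount ratio of at most 30% allows at most ⌊0.30 × 8⌋ = 2 poor individuals.
So at least 4 − 2 = 2 must be lifted.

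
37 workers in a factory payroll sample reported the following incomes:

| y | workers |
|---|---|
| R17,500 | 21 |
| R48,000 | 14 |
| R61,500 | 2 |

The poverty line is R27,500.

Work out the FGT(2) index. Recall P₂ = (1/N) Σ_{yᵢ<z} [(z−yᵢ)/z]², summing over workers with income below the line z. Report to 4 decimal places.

Poor units: 21×R17,500 (q = 21 of N = 37).
Gap ratios (z−y)/z: (27500−17500)/27500 = 0.3636 (×21).
Squared: 0.1322 (×21).
Sum = 2.776860; P₂ = 2.776860 / 37 = 0.0751.

0.0751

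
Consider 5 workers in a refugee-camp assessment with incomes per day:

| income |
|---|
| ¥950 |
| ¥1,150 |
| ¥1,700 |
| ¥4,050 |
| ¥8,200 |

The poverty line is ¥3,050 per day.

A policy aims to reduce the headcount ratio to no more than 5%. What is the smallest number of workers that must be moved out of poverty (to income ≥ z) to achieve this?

Currently q = 3 of N = 5 are below the line (H = 0.600).
A headcount ratio of at most 5% allows at most ⌊0.05 × 5⌋ = 0 poor workers.
So at least 3 − 0 = 3 must be lifted.

3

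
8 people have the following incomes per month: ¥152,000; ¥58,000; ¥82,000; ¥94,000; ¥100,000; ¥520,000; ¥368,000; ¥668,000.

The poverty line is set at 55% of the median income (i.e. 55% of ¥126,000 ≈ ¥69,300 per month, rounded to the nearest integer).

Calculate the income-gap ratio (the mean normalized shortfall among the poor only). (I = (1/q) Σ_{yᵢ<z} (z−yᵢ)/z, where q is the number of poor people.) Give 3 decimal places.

Poor units: ¥58,000 (q = 1 of N = 8).
Shortfall ratios (z−y)/z: 0.1631; sum = 0.163059.
The income-gap ratio divides by q (the poor only): 0.163059 / 1 = 0.163.

0.163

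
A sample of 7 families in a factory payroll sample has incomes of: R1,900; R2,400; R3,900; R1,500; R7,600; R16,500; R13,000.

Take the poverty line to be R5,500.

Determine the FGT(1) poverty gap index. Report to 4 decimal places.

Below z: R1,500, R1,900, R2,400, R3,900 (q = 4 of N = 7).
Gap ratios (z−y)/z: (5500−1500)/5500 = 0.7273; (5500−1900)/5500 = 0.6545; (5500−2400)/5500 = 0.5636; (5500−3900)/5500 = 0.2909.
Σ = 2.236364. Dividing by the full population N = 7 gives P₁ = 0.3195.

0.3195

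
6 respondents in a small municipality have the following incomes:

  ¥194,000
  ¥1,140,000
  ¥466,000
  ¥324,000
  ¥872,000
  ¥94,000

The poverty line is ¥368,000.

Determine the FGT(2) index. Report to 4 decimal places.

Below the line: ¥94,000, ¥194,000, ¥324,000 (q = 3 of N = 6).
Normalized shortfalls: (368000−94000)/368000 = 0.7446; (368000−194000)/368000 = 0.4728; (368000−324000)/368000 = 0.1196.
Squared: 0.5544; 0.2236; 0.0143.
Sum = 0.792238; P₂ = 0.792238 / 6 = 0.1320.

0.1320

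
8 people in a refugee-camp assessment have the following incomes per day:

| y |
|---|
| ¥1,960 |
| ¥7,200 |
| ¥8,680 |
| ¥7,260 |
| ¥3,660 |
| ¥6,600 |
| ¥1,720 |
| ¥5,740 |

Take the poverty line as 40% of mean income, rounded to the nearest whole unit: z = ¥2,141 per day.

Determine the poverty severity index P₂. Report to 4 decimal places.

0.0057

Poor units: ¥1,720, ¥1,960 (q = 2 of N = 8).
Relative gaps: (2141−1720)/2141 = 0.1966; (2141−1960)/2141 = 0.0845.
Squared: 0.0387; 0.0071.
Sum = 0.045813; P₂ = 0.045813 / 8 = 0.0057.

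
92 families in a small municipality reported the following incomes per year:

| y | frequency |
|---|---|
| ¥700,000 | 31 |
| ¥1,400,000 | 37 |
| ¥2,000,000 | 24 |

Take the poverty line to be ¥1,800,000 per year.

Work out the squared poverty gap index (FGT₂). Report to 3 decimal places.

Below the line: 31×¥700,000, 37×¥1,400,000 (q = 68 of N = 92).
Relative gaps: (1800000−700000)/1800000 = 0.6111 (×31); (1800000−1400000)/1800000 = 0.2222 (×37).
Squared: 0.3735 (×31); 0.0494 (×37).
Sum = 13.404321; P₂ = 13.404321 / 92 = 0.146.

0.146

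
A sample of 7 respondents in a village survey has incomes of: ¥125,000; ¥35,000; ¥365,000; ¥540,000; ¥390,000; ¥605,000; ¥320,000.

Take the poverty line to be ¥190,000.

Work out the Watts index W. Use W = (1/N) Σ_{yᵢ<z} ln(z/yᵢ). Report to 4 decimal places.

Poor units: ¥35,000, ¥125,000 (q = 2 of N = 7).
Log shortfalls: ln(190000/35000) = 1.6917; ln(190000/125000) = 0.4187.
W = 2.110386 / 7 = 0.3015.

0.3015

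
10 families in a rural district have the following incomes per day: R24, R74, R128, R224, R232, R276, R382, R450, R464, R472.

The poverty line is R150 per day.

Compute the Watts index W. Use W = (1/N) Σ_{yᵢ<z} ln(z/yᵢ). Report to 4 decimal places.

Poor units: R24, R74, R128 (q = 3 of N = 10).
Log gaps: ln(150/24) = 1.8326; ln(150/74) = 0.7066; ln(150/128) = 0.1586.
W = 2.697757 / 10 = 0.2698.

0.2698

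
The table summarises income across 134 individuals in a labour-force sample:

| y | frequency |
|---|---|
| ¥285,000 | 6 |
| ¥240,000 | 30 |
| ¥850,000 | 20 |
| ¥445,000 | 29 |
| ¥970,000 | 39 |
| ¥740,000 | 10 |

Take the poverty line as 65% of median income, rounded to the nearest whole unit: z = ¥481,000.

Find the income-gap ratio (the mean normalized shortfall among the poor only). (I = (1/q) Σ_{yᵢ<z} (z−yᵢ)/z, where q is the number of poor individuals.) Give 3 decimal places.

Incomes under z: 30×¥240,000, 6×¥285,000, 29×¥445,000 (q = 65 of N = 134).
Relative gaps: 0.5010 (×30), 0.4075 (×6), 0.0748 (×29); sum = 19.646570.
The income-gap ratio divides by q (the poor only): 19.646570 / 65 = 0.302.

0.302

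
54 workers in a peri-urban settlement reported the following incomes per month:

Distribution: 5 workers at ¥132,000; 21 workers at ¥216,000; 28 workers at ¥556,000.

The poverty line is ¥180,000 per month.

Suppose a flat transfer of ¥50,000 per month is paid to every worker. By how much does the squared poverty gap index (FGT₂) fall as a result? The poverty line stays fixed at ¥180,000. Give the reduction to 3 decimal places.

Before: below the line — 5×¥132,000; squared poverty gap index (FGT₂) = 0.00658.
After the ¥50,000 transfer: below the line — none; squared poverty gap index (FGT₂) = 0.00000.
Reduction = 0.00658 − 0.00000 = 0.007.

0.007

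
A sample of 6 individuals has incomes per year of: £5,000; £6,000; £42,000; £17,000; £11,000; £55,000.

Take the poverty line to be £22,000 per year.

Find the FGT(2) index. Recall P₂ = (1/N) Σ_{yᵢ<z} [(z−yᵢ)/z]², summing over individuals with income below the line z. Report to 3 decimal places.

Poor units: £5,000, £6,000, £11,000, £17,000 (q = 4 of N = 6).
Shortfall ratios: (22000−5000)/22000 = 0.7727; (22000−6000)/22000 = 0.7273; (22000−11000)/22000 = 0.5000; (22000−17000)/22000 = 0.2273.
Squared: 0.5971; 0.5289; 0.2500; 0.0517.
Sum = 1.427686; P₂ = 1.427686 / 6 = 0.238.

0.238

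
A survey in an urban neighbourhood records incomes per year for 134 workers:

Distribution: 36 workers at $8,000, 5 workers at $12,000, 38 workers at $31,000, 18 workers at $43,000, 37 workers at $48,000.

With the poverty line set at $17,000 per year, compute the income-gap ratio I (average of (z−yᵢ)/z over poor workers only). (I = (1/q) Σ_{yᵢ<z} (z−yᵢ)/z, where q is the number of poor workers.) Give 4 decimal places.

0.5007

Incomes under z: 36×$8,000, 5×$12,000 (q = 41 of N = 134).
Shortfall ratios (z−y)/z: 0.5294 (×36), 0.2941 (×5); sum = 20.529412.
I averages over the q = 41 poor units only: 20.529412 / 41 = 0.5007.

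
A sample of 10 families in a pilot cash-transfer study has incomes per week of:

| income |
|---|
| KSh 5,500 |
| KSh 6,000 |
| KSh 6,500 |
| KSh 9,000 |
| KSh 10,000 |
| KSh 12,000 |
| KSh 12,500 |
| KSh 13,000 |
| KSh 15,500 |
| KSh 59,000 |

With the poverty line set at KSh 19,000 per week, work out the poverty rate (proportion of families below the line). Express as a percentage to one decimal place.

90.0%

9 of the 10 families have income below KSh 19,000.
H = 9/10 = 90.0%.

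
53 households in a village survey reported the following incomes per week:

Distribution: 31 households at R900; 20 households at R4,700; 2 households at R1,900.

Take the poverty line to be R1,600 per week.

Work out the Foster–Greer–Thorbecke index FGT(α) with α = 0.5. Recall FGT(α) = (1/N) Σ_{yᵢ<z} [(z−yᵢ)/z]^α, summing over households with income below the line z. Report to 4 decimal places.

Poor units: 31×R900 (q = 31 of N = 53).
Normalized shortfalls: (1600−900)/1600 = 0.4375 (×31).
Raised to α = 0.5: 0.66144 (×31).
Sum = 20.504573; FGT(0.5) = 20.504573 / 53 = 0.3869.

0.3869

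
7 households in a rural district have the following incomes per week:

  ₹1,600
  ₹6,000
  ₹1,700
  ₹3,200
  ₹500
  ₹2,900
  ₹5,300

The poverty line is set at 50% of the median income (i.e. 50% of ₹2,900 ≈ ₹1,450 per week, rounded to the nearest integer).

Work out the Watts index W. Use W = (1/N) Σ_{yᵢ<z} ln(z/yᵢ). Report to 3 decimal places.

0.152

Incomes under z: ₹500 (q = 1 of N = 7).
Log shortfalls: ln(1450/500) = 1.0647.
W = 1.064711 / 7 = 0.152.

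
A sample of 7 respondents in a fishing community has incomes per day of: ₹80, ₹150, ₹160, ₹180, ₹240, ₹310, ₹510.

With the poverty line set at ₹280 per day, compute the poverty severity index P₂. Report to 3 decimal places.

Incomes under z: ₹80, ₹150, ₹160, ₹180, ₹240 (q = 5 of N = 7).
Shortfall ratios: (280−80)/280 = 0.7143; (280−150)/280 = 0.4643; (280−160)/280 = 0.4286; (280−180)/280 = 0.3571; (280−240)/280 = 0.1429.
Squared: 0.5102; 0.2156; 0.1837; 0.1276; 0.0204.
Sum = 1.057398; P₂ = 1.057398 / 7 = 0.151.

0.151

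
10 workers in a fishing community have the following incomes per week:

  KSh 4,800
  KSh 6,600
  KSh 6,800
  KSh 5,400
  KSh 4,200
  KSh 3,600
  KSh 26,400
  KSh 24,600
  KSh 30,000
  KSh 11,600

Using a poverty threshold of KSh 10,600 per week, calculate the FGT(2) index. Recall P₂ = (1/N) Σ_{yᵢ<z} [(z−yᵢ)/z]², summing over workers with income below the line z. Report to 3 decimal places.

0.161

Below z: KSh 3,600, KSh 4,200, KSh 4,800, KSh 5,400, KSh 6,600, KSh 6,800 (q = 6 of N = 10).
Shortfall ratios: (10600−3600)/10600 = 0.6604; (10600−4200)/10600 = 0.6038; (10600−4800)/10600 = 0.5472; (10600−5400)/10600 = 0.4906; (10600−6600)/10600 = 0.3774; (10600−6800)/10600 = 0.3585.
Squared: 0.4361; 0.3645; 0.2994; 0.2407; 0.1424; 0.1285.
Sum = 1.611606; P₂ = 1.611606 / 10 = 0.161.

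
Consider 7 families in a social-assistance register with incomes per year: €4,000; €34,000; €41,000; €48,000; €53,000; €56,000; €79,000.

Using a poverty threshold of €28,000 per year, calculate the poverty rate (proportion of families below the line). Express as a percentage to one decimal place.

14.3%

1 of the 7 families have income below €28,000.
H = 1/7 = 14.3%.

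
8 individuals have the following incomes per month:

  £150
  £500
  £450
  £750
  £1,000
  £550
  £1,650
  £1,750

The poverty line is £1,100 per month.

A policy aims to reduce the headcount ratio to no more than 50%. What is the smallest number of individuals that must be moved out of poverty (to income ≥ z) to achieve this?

2

Currently q = 6 of N = 8 are below the line (H = 0.750).
A headcount ratio of at most 50% allows at most ⌊0.50 × 8⌋ = 4 poor individuals.
So at least 6 − 4 = 2 must be lifted.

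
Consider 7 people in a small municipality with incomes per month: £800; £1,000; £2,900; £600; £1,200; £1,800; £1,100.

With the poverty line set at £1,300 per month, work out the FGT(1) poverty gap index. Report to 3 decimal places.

Poor units: £600, £800, £1,000, £1,100, £1,200 (q = 5 of N = 7).
Normalized shortfalls: (1300−600)/1300 = 0.5385; (1300−800)/1300 = 0.3846; (1300−1000)/1300 = 0.2308; (1300−1100)/1300 = 0.1538; (1300−1200)/1300 = 0.0769.
Sum of shortfalls = 1.384615; P₁ averages over all N: 1.384615 / 7 = 0.198.

0.198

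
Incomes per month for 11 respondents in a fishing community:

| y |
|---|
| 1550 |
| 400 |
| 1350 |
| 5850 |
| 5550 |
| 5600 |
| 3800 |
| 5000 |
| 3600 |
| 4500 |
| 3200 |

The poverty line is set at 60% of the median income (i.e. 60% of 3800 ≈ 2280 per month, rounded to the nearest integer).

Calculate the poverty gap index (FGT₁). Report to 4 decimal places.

0.1411

Below the line: 400, 1350, 1550 (q = 3 of N = 11).
Gap ratios (z−y)/z: (2280−400)/2280 = 0.8246; (2280−1350)/2280 = 0.4079; (2280−1550)/2280 = 0.3202.
Σ = 1.552632. Dividing by the full population N = 11 gives P₁ = 0.1411.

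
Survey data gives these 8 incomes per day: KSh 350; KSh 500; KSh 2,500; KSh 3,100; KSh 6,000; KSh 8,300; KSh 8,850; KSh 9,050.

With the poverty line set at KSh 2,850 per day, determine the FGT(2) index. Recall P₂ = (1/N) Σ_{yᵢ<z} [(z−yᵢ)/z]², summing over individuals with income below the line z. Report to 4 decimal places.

Below the line: KSh 350, KSh 500, KSh 2,500 (q = 3 of N = 8).
Shortfall ratios: (2850−350)/2850 = 0.8772; (2850−500)/2850 = 0.8246; (2850−2500)/2850 = 0.1228.
Squared: 0.7695; 0.6799; 0.0151.
Sum = 1.464451; P₂ = 1.464451 / 8 = 0.1831.

0.1831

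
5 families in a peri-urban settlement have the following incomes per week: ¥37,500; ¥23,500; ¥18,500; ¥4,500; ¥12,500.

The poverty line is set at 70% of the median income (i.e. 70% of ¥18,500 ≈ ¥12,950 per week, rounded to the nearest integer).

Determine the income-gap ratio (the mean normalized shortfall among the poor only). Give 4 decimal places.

0.3436

Poor units: ¥4,500, ¥12,500 (q = 2 of N = 5).
Shortfall ratios (z−y)/z: 0.6525, 0.0347; sum = 0.687259.
The income-gap ratio divides by q (the poor only): 0.687259 / 2 = 0.3436.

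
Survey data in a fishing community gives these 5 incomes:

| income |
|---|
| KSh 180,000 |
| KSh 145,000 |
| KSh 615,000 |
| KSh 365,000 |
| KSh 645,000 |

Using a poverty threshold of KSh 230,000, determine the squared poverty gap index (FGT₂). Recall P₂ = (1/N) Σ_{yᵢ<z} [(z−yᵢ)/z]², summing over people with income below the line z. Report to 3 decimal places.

0.037

Below z: KSh 145,000, KSh 180,000 (q = 2 of N = 5).
Relative gaps: (230000−145000)/230000 = 0.3696; (230000−180000)/230000 = 0.2174.
Squared: 0.1366; 0.0473.
Sum = 0.183837; P₂ = 0.183837 / 5 = 0.037.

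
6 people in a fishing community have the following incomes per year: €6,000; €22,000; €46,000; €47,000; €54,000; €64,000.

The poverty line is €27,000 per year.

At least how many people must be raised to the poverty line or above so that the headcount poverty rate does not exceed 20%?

1

Currently q = 2 of N = 6 are below the line (H = 0.333).
A headcount ratio of at most 20% allows at most ⌊0.20 × 6⌋ = 1 poor people.
So at least 2 − 1 = 1 must be lifted.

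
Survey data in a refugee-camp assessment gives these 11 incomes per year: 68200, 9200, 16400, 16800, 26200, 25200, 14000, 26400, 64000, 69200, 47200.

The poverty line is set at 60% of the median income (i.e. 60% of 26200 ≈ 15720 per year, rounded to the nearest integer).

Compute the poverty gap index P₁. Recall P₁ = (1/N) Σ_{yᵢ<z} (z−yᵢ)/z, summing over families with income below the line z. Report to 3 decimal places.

0.048

Poor units: 9200, 14000 (q = 2 of N = 11).
Relative gaps: (15720−9200)/15720 = 0.4148; (15720−14000)/15720 = 0.1094.
Σ = 0.524173. Dividing by the full population N = 11 gives P₁ = 0.048.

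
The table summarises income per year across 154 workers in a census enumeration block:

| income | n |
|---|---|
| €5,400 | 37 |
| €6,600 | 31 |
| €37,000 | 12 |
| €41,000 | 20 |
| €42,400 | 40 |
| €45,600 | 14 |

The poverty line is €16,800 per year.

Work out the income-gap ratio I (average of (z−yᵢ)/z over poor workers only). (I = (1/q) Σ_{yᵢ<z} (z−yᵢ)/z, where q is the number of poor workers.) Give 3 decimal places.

Poor units: 37×€5,400, 31×€6,600 (q = 68 of N = 154).
Shortfall ratios (z−y)/z: 0.6786 (×37), 0.6071 (×31); sum = 43.928571.
I averages over the q = 68 poor units only: 43.928571 / 68 = 0.646.

0.646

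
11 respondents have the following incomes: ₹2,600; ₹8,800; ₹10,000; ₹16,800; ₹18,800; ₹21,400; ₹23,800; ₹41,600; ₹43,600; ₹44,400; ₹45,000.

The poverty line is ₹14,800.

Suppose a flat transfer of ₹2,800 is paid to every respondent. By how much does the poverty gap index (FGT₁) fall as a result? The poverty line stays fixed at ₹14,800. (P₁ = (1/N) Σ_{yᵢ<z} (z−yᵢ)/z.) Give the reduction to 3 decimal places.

Before: below the line — ₹2,600, ₹8,800, ₹10,000; poverty gap index (FGT₁) = 0.14128.
After the ₹2,800 transfer: below the line — ₹5,400, ₹11,600, ₹12,800; poverty gap index (FGT₁) = 0.08968.
Reduction = 0.14128 − 0.08968 = 0.052.

0.052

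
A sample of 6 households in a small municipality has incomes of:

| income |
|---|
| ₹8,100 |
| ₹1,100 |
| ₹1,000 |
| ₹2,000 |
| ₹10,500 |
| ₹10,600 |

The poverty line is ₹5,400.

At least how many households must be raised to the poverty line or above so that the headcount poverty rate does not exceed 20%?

2

Currently q = 3 of N = 6 are below the line (H = 0.500).
A headcount ratio of at most 20% allows at most ⌊0.20 × 6⌋ = 1 poor households.
So at least 3 − 1 = 2 must be lifted.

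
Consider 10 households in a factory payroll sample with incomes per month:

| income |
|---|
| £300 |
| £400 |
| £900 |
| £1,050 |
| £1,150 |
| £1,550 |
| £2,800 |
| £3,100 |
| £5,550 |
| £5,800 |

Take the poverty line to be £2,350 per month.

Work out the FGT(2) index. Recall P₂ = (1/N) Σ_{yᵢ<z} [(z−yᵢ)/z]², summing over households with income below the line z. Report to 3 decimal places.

Below z: £300, £400, £900, £1,050, £1,150, £1,550 (q = 6 of N = 10).
Normalized shortfalls: (2350−300)/2350 = 0.8723; (2350−400)/2350 = 0.8298; (2350−900)/2350 = 0.6170; (2350−1050)/2350 = 0.5532; (2350−1150)/2350 = 0.5106; (2350−1550)/2350 = 0.3404.
Squared: 0.7610; 0.6885; 0.3807; 0.3060; 0.2608; 0.1159.
Sum = 2.512902; P₂ = 2.512902 / 10 = 0.251.

0.251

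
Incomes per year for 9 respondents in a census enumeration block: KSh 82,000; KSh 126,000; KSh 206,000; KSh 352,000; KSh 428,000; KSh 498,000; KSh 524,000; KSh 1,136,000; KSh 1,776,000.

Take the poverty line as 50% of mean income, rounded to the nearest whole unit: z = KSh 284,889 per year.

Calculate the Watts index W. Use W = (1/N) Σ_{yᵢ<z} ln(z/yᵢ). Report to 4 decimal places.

0.2650

Incomes under z: KSh 82,000, KSh 126,000, KSh 206,000 (q = 3 of N = 9).
Log shortfalls: ln(284889/82000) = 1.2454; ln(284889/126000) = 0.8158; ln(284889/206000) = 0.3242.
W = 2.385422 / 9 = 0.2650.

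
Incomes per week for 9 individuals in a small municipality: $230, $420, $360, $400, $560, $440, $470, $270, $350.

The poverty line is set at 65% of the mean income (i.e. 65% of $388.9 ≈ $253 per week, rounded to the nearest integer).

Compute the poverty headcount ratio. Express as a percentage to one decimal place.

11.1%

1 of the 9 individuals have income below $253.
H = 1/9 = 11.1%.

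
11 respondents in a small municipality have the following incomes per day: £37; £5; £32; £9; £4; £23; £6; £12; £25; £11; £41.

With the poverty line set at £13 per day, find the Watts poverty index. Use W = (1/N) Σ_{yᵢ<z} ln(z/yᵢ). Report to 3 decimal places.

0.320

Below z: £4, £5, £6, £9, £11, £12 (q = 6 of N = 11).
Log shortfalls: ln(13/4) = 1.1787; ln(13/5) = 0.9555; ln(13/6) = 0.7732; ln(13/9) = 0.3677; ln(13/11) = 0.1671; ln(13/12) = 0.0800.
W = 3.522178 / 11 = 0.320.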